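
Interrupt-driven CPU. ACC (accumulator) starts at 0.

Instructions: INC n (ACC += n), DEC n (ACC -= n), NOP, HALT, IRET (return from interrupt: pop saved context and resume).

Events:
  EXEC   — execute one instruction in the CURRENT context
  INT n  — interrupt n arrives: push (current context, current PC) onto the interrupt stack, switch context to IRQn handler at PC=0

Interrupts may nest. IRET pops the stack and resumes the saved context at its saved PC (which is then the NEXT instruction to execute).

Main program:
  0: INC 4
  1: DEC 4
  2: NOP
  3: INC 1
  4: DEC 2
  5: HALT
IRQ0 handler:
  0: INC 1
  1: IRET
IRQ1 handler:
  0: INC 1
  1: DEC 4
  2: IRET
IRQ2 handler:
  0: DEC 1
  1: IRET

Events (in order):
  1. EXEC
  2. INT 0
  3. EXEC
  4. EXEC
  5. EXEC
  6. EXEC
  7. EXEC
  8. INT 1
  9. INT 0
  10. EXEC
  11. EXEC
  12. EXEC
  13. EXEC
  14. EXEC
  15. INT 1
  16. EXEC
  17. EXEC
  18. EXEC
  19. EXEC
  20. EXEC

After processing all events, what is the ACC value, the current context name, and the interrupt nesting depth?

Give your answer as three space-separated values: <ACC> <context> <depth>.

Answer: -5 MAIN 0

Derivation:
Event 1 (EXEC): [MAIN] PC=0: INC 4 -> ACC=4
Event 2 (INT 0): INT 0 arrives: push (MAIN, PC=1), enter IRQ0 at PC=0 (depth now 1)
Event 3 (EXEC): [IRQ0] PC=0: INC 1 -> ACC=5
Event 4 (EXEC): [IRQ0] PC=1: IRET -> resume MAIN at PC=1 (depth now 0)
Event 5 (EXEC): [MAIN] PC=1: DEC 4 -> ACC=1
Event 6 (EXEC): [MAIN] PC=2: NOP
Event 7 (EXEC): [MAIN] PC=3: INC 1 -> ACC=2
Event 8 (INT 1): INT 1 arrives: push (MAIN, PC=4), enter IRQ1 at PC=0 (depth now 1)
Event 9 (INT 0): INT 0 arrives: push (IRQ1, PC=0), enter IRQ0 at PC=0 (depth now 2)
Event 10 (EXEC): [IRQ0] PC=0: INC 1 -> ACC=3
Event 11 (EXEC): [IRQ0] PC=1: IRET -> resume IRQ1 at PC=0 (depth now 1)
Event 12 (EXEC): [IRQ1] PC=0: INC 1 -> ACC=4
Event 13 (EXEC): [IRQ1] PC=1: DEC 4 -> ACC=0
Event 14 (EXEC): [IRQ1] PC=2: IRET -> resume MAIN at PC=4 (depth now 0)
Event 15 (INT 1): INT 1 arrives: push (MAIN, PC=4), enter IRQ1 at PC=0 (depth now 1)
Event 16 (EXEC): [IRQ1] PC=0: INC 1 -> ACC=1
Event 17 (EXEC): [IRQ1] PC=1: DEC 4 -> ACC=-3
Event 18 (EXEC): [IRQ1] PC=2: IRET -> resume MAIN at PC=4 (depth now 0)
Event 19 (EXEC): [MAIN] PC=4: DEC 2 -> ACC=-5
Event 20 (EXEC): [MAIN] PC=5: HALT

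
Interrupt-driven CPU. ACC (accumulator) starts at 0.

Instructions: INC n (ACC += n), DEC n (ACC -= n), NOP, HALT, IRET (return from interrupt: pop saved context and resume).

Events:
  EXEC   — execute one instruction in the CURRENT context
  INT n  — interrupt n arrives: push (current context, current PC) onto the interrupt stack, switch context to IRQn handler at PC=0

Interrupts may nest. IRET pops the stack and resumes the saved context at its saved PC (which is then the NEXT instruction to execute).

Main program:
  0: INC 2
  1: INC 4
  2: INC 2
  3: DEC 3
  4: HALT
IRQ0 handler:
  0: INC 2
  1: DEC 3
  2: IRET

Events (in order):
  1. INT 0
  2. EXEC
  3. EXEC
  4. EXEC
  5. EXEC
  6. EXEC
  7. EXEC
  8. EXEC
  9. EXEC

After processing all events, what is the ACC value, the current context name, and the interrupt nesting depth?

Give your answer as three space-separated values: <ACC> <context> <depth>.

Event 1 (INT 0): INT 0 arrives: push (MAIN, PC=0), enter IRQ0 at PC=0 (depth now 1)
Event 2 (EXEC): [IRQ0] PC=0: INC 2 -> ACC=2
Event 3 (EXEC): [IRQ0] PC=1: DEC 3 -> ACC=-1
Event 4 (EXEC): [IRQ0] PC=2: IRET -> resume MAIN at PC=0 (depth now 0)
Event 5 (EXEC): [MAIN] PC=0: INC 2 -> ACC=1
Event 6 (EXEC): [MAIN] PC=1: INC 4 -> ACC=5
Event 7 (EXEC): [MAIN] PC=2: INC 2 -> ACC=7
Event 8 (EXEC): [MAIN] PC=3: DEC 3 -> ACC=4
Event 9 (EXEC): [MAIN] PC=4: HALT

Answer: 4 MAIN 0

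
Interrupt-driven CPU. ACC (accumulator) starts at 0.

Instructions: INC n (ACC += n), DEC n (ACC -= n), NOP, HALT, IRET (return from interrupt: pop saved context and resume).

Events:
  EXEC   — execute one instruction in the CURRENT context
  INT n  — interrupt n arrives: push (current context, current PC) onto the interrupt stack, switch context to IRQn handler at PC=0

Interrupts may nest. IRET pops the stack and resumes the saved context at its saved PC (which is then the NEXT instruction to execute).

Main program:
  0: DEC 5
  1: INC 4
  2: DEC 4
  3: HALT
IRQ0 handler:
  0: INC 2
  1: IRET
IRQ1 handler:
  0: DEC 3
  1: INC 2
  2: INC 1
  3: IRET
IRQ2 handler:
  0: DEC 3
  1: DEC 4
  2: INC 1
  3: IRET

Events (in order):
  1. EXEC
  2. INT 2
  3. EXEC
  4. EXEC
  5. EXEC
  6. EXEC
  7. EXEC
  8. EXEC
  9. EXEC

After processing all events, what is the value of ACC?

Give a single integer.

Answer: -11

Derivation:
Event 1 (EXEC): [MAIN] PC=0: DEC 5 -> ACC=-5
Event 2 (INT 2): INT 2 arrives: push (MAIN, PC=1), enter IRQ2 at PC=0 (depth now 1)
Event 3 (EXEC): [IRQ2] PC=0: DEC 3 -> ACC=-8
Event 4 (EXEC): [IRQ2] PC=1: DEC 4 -> ACC=-12
Event 5 (EXEC): [IRQ2] PC=2: INC 1 -> ACC=-11
Event 6 (EXEC): [IRQ2] PC=3: IRET -> resume MAIN at PC=1 (depth now 0)
Event 7 (EXEC): [MAIN] PC=1: INC 4 -> ACC=-7
Event 8 (EXEC): [MAIN] PC=2: DEC 4 -> ACC=-11
Event 9 (EXEC): [MAIN] PC=3: HALT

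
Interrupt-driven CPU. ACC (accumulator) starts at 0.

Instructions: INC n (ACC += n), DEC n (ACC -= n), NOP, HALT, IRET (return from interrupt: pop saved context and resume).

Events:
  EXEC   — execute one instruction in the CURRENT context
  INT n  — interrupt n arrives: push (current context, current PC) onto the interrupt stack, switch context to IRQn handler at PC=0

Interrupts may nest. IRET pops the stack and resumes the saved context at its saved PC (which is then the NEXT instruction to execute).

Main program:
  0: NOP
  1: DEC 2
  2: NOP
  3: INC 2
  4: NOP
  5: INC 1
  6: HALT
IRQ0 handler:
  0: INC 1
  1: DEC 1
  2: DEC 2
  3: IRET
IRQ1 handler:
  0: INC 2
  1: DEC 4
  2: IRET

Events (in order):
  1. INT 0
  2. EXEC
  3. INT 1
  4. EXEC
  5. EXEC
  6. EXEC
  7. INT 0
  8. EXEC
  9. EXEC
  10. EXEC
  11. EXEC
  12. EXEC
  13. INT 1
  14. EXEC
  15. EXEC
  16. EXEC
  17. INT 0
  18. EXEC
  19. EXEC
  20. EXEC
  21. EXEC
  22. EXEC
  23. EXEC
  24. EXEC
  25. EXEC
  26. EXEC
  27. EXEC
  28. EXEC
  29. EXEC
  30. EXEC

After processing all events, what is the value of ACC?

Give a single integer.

Event 1 (INT 0): INT 0 arrives: push (MAIN, PC=0), enter IRQ0 at PC=0 (depth now 1)
Event 2 (EXEC): [IRQ0] PC=0: INC 1 -> ACC=1
Event 3 (INT 1): INT 1 arrives: push (IRQ0, PC=1), enter IRQ1 at PC=0 (depth now 2)
Event 4 (EXEC): [IRQ1] PC=0: INC 2 -> ACC=3
Event 5 (EXEC): [IRQ1] PC=1: DEC 4 -> ACC=-1
Event 6 (EXEC): [IRQ1] PC=2: IRET -> resume IRQ0 at PC=1 (depth now 1)
Event 7 (INT 0): INT 0 arrives: push (IRQ0, PC=1), enter IRQ0 at PC=0 (depth now 2)
Event 8 (EXEC): [IRQ0] PC=0: INC 1 -> ACC=0
Event 9 (EXEC): [IRQ0] PC=1: DEC 1 -> ACC=-1
Event 10 (EXEC): [IRQ0] PC=2: DEC 2 -> ACC=-3
Event 11 (EXEC): [IRQ0] PC=3: IRET -> resume IRQ0 at PC=1 (depth now 1)
Event 12 (EXEC): [IRQ0] PC=1: DEC 1 -> ACC=-4
Event 13 (INT 1): INT 1 arrives: push (IRQ0, PC=2), enter IRQ1 at PC=0 (depth now 2)
Event 14 (EXEC): [IRQ1] PC=0: INC 2 -> ACC=-2
Event 15 (EXEC): [IRQ1] PC=1: DEC 4 -> ACC=-6
Event 16 (EXEC): [IRQ1] PC=2: IRET -> resume IRQ0 at PC=2 (depth now 1)
Event 17 (INT 0): INT 0 arrives: push (IRQ0, PC=2), enter IRQ0 at PC=0 (depth now 2)
Event 18 (EXEC): [IRQ0] PC=0: INC 1 -> ACC=-5
Event 19 (EXEC): [IRQ0] PC=1: DEC 1 -> ACC=-6
Event 20 (EXEC): [IRQ0] PC=2: DEC 2 -> ACC=-8
Event 21 (EXEC): [IRQ0] PC=3: IRET -> resume IRQ0 at PC=2 (depth now 1)
Event 22 (EXEC): [IRQ0] PC=2: DEC 2 -> ACC=-10
Event 23 (EXEC): [IRQ0] PC=3: IRET -> resume MAIN at PC=0 (depth now 0)
Event 24 (EXEC): [MAIN] PC=0: NOP
Event 25 (EXEC): [MAIN] PC=1: DEC 2 -> ACC=-12
Event 26 (EXEC): [MAIN] PC=2: NOP
Event 27 (EXEC): [MAIN] PC=3: INC 2 -> ACC=-10
Event 28 (EXEC): [MAIN] PC=4: NOP
Event 29 (EXEC): [MAIN] PC=5: INC 1 -> ACC=-9
Event 30 (EXEC): [MAIN] PC=6: HALT

Answer: -9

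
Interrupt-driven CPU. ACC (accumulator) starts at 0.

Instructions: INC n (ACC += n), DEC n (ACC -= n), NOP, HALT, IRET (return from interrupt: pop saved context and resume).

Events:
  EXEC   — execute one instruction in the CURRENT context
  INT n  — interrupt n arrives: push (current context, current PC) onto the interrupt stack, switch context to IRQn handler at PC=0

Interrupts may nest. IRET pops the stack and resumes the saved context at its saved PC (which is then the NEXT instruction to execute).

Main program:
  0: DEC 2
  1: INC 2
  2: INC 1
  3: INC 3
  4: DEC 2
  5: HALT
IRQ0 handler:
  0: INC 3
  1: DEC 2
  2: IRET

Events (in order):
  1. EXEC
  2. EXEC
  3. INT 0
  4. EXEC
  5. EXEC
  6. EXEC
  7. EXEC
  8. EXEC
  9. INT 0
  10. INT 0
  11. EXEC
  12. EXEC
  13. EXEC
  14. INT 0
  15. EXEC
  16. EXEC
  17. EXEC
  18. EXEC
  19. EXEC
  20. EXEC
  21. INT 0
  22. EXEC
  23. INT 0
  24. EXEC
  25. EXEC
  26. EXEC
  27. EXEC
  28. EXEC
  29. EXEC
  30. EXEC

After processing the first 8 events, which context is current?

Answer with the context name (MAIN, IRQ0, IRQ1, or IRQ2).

Answer: MAIN

Derivation:
Event 1 (EXEC): [MAIN] PC=0: DEC 2 -> ACC=-2
Event 2 (EXEC): [MAIN] PC=1: INC 2 -> ACC=0
Event 3 (INT 0): INT 0 arrives: push (MAIN, PC=2), enter IRQ0 at PC=0 (depth now 1)
Event 4 (EXEC): [IRQ0] PC=0: INC 3 -> ACC=3
Event 5 (EXEC): [IRQ0] PC=1: DEC 2 -> ACC=1
Event 6 (EXEC): [IRQ0] PC=2: IRET -> resume MAIN at PC=2 (depth now 0)
Event 7 (EXEC): [MAIN] PC=2: INC 1 -> ACC=2
Event 8 (EXEC): [MAIN] PC=3: INC 3 -> ACC=5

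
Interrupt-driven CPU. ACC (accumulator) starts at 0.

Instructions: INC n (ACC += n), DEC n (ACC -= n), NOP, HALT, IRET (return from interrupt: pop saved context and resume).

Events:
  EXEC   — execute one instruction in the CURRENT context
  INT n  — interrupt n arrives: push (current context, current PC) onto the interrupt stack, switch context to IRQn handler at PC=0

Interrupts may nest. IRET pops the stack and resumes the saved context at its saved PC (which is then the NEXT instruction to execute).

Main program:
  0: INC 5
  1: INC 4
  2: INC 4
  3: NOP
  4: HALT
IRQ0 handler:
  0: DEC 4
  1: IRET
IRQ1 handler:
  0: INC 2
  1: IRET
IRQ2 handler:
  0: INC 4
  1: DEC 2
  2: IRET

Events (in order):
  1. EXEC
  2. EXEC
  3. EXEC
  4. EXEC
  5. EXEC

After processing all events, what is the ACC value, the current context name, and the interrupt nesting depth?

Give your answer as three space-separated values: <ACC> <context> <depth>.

Answer: 13 MAIN 0

Derivation:
Event 1 (EXEC): [MAIN] PC=0: INC 5 -> ACC=5
Event 2 (EXEC): [MAIN] PC=1: INC 4 -> ACC=9
Event 3 (EXEC): [MAIN] PC=2: INC 4 -> ACC=13
Event 4 (EXEC): [MAIN] PC=3: NOP
Event 5 (EXEC): [MAIN] PC=4: HALT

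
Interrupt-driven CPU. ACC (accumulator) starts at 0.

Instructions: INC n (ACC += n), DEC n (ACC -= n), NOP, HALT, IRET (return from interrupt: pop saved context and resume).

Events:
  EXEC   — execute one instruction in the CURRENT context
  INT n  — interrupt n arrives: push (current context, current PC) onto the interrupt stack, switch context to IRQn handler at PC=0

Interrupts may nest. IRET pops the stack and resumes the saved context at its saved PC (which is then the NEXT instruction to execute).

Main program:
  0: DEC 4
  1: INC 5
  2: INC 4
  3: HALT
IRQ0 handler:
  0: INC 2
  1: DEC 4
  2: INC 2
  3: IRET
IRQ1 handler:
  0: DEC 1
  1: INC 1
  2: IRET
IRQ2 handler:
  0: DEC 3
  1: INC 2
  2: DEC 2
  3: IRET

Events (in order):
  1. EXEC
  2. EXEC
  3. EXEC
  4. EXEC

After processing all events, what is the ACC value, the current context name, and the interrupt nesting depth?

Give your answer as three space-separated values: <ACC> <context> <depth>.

Answer: 5 MAIN 0

Derivation:
Event 1 (EXEC): [MAIN] PC=0: DEC 4 -> ACC=-4
Event 2 (EXEC): [MAIN] PC=1: INC 5 -> ACC=1
Event 3 (EXEC): [MAIN] PC=2: INC 4 -> ACC=5
Event 4 (EXEC): [MAIN] PC=3: HALT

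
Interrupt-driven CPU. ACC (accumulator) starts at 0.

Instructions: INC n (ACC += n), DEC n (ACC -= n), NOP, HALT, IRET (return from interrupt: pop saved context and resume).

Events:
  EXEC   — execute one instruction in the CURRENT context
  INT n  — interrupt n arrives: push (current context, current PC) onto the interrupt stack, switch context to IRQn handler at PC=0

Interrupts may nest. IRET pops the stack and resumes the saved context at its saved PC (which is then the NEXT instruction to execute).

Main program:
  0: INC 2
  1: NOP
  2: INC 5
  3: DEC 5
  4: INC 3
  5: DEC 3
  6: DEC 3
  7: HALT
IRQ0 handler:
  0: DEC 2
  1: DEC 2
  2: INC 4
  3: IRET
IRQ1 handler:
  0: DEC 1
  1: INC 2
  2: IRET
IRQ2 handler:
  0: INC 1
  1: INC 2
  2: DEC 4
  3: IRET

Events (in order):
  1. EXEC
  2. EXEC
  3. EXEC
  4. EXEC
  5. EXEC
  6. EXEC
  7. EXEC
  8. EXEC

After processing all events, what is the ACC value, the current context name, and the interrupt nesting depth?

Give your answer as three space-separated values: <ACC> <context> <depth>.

Event 1 (EXEC): [MAIN] PC=0: INC 2 -> ACC=2
Event 2 (EXEC): [MAIN] PC=1: NOP
Event 3 (EXEC): [MAIN] PC=2: INC 5 -> ACC=7
Event 4 (EXEC): [MAIN] PC=3: DEC 5 -> ACC=2
Event 5 (EXEC): [MAIN] PC=4: INC 3 -> ACC=5
Event 6 (EXEC): [MAIN] PC=5: DEC 3 -> ACC=2
Event 7 (EXEC): [MAIN] PC=6: DEC 3 -> ACC=-1
Event 8 (EXEC): [MAIN] PC=7: HALT

Answer: -1 MAIN 0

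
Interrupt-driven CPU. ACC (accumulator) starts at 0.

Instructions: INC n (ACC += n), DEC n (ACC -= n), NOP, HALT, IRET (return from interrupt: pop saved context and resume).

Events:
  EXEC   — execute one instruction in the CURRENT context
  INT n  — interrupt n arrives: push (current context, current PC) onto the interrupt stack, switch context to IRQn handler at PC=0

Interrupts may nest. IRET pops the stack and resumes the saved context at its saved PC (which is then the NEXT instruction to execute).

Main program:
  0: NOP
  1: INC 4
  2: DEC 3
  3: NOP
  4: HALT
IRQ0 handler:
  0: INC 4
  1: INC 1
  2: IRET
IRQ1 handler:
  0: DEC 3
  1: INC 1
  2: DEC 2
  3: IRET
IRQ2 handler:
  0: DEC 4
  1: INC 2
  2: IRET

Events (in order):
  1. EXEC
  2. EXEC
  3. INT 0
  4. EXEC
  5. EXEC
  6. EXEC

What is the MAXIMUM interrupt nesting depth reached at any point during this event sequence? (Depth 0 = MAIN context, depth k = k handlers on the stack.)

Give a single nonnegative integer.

Event 1 (EXEC): [MAIN] PC=0: NOP [depth=0]
Event 2 (EXEC): [MAIN] PC=1: INC 4 -> ACC=4 [depth=0]
Event 3 (INT 0): INT 0 arrives: push (MAIN, PC=2), enter IRQ0 at PC=0 (depth now 1) [depth=1]
Event 4 (EXEC): [IRQ0] PC=0: INC 4 -> ACC=8 [depth=1]
Event 5 (EXEC): [IRQ0] PC=1: INC 1 -> ACC=9 [depth=1]
Event 6 (EXEC): [IRQ0] PC=2: IRET -> resume MAIN at PC=2 (depth now 0) [depth=0]
Max depth observed: 1

Answer: 1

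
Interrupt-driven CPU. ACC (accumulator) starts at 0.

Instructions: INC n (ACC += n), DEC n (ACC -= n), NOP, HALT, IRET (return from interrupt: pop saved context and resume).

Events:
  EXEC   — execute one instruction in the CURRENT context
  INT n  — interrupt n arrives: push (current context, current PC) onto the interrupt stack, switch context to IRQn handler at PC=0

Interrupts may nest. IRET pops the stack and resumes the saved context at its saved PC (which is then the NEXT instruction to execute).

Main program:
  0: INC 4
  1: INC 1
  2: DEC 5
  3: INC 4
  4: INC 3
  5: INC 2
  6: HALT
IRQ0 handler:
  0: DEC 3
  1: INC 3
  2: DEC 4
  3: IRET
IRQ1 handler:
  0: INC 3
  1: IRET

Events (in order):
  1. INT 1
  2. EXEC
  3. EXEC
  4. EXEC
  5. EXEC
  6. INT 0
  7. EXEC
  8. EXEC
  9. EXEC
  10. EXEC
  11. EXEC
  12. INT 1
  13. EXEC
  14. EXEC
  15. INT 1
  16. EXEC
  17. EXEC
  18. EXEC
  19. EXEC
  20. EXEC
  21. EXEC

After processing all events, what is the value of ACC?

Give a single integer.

Event 1 (INT 1): INT 1 arrives: push (MAIN, PC=0), enter IRQ1 at PC=0 (depth now 1)
Event 2 (EXEC): [IRQ1] PC=0: INC 3 -> ACC=3
Event 3 (EXEC): [IRQ1] PC=1: IRET -> resume MAIN at PC=0 (depth now 0)
Event 4 (EXEC): [MAIN] PC=0: INC 4 -> ACC=7
Event 5 (EXEC): [MAIN] PC=1: INC 1 -> ACC=8
Event 6 (INT 0): INT 0 arrives: push (MAIN, PC=2), enter IRQ0 at PC=0 (depth now 1)
Event 7 (EXEC): [IRQ0] PC=0: DEC 3 -> ACC=5
Event 8 (EXEC): [IRQ0] PC=1: INC 3 -> ACC=8
Event 9 (EXEC): [IRQ0] PC=2: DEC 4 -> ACC=4
Event 10 (EXEC): [IRQ0] PC=3: IRET -> resume MAIN at PC=2 (depth now 0)
Event 11 (EXEC): [MAIN] PC=2: DEC 5 -> ACC=-1
Event 12 (INT 1): INT 1 arrives: push (MAIN, PC=3), enter IRQ1 at PC=0 (depth now 1)
Event 13 (EXEC): [IRQ1] PC=0: INC 3 -> ACC=2
Event 14 (EXEC): [IRQ1] PC=1: IRET -> resume MAIN at PC=3 (depth now 0)
Event 15 (INT 1): INT 1 arrives: push (MAIN, PC=3), enter IRQ1 at PC=0 (depth now 1)
Event 16 (EXEC): [IRQ1] PC=0: INC 3 -> ACC=5
Event 17 (EXEC): [IRQ1] PC=1: IRET -> resume MAIN at PC=3 (depth now 0)
Event 18 (EXEC): [MAIN] PC=3: INC 4 -> ACC=9
Event 19 (EXEC): [MAIN] PC=4: INC 3 -> ACC=12
Event 20 (EXEC): [MAIN] PC=5: INC 2 -> ACC=14
Event 21 (EXEC): [MAIN] PC=6: HALT

Answer: 14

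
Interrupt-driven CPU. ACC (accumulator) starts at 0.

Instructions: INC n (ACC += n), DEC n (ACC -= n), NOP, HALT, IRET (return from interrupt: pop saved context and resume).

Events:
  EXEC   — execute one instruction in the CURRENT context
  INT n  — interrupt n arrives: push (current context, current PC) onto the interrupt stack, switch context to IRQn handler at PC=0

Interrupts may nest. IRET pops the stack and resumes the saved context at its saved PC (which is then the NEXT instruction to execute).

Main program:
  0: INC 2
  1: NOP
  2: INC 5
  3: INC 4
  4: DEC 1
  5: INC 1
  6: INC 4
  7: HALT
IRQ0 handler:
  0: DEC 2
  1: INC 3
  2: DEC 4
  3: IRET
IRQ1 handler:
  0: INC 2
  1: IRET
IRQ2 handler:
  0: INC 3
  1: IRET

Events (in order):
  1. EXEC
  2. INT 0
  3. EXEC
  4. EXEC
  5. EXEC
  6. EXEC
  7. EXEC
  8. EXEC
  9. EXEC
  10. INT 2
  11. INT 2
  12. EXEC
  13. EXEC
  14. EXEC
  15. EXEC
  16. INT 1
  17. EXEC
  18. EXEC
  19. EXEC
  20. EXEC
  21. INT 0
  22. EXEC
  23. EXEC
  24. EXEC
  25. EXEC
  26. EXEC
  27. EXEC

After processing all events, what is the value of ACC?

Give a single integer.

Answer: 17

Derivation:
Event 1 (EXEC): [MAIN] PC=0: INC 2 -> ACC=2
Event 2 (INT 0): INT 0 arrives: push (MAIN, PC=1), enter IRQ0 at PC=0 (depth now 1)
Event 3 (EXEC): [IRQ0] PC=0: DEC 2 -> ACC=0
Event 4 (EXEC): [IRQ0] PC=1: INC 3 -> ACC=3
Event 5 (EXEC): [IRQ0] PC=2: DEC 4 -> ACC=-1
Event 6 (EXEC): [IRQ0] PC=3: IRET -> resume MAIN at PC=1 (depth now 0)
Event 7 (EXEC): [MAIN] PC=1: NOP
Event 8 (EXEC): [MAIN] PC=2: INC 5 -> ACC=4
Event 9 (EXEC): [MAIN] PC=3: INC 4 -> ACC=8
Event 10 (INT 2): INT 2 arrives: push (MAIN, PC=4), enter IRQ2 at PC=0 (depth now 1)
Event 11 (INT 2): INT 2 arrives: push (IRQ2, PC=0), enter IRQ2 at PC=0 (depth now 2)
Event 12 (EXEC): [IRQ2] PC=0: INC 3 -> ACC=11
Event 13 (EXEC): [IRQ2] PC=1: IRET -> resume IRQ2 at PC=0 (depth now 1)
Event 14 (EXEC): [IRQ2] PC=0: INC 3 -> ACC=14
Event 15 (EXEC): [IRQ2] PC=1: IRET -> resume MAIN at PC=4 (depth now 0)
Event 16 (INT 1): INT 1 arrives: push (MAIN, PC=4), enter IRQ1 at PC=0 (depth now 1)
Event 17 (EXEC): [IRQ1] PC=0: INC 2 -> ACC=16
Event 18 (EXEC): [IRQ1] PC=1: IRET -> resume MAIN at PC=4 (depth now 0)
Event 19 (EXEC): [MAIN] PC=4: DEC 1 -> ACC=15
Event 20 (EXEC): [MAIN] PC=5: INC 1 -> ACC=16
Event 21 (INT 0): INT 0 arrives: push (MAIN, PC=6), enter IRQ0 at PC=0 (depth now 1)
Event 22 (EXEC): [IRQ0] PC=0: DEC 2 -> ACC=14
Event 23 (EXEC): [IRQ0] PC=1: INC 3 -> ACC=17
Event 24 (EXEC): [IRQ0] PC=2: DEC 4 -> ACC=13
Event 25 (EXEC): [IRQ0] PC=3: IRET -> resume MAIN at PC=6 (depth now 0)
Event 26 (EXEC): [MAIN] PC=6: INC 4 -> ACC=17
Event 27 (EXEC): [MAIN] PC=7: HALT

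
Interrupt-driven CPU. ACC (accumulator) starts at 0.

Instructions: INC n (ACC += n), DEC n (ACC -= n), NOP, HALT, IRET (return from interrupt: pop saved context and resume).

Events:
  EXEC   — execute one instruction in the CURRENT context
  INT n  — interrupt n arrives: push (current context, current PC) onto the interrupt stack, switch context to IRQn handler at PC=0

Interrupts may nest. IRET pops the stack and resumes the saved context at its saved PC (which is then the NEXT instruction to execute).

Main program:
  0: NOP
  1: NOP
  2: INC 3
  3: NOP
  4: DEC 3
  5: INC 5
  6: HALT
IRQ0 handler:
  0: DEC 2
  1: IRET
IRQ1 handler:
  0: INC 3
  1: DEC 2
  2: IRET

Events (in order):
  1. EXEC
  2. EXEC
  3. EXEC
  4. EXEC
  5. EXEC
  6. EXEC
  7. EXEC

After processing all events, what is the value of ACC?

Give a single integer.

Answer: 5

Derivation:
Event 1 (EXEC): [MAIN] PC=0: NOP
Event 2 (EXEC): [MAIN] PC=1: NOP
Event 3 (EXEC): [MAIN] PC=2: INC 3 -> ACC=3
Event 4 (EXEC): [MAIN] PC=3: NOP
Event 5 (EXEC): [MAIN] PC=4: DEC 3 -> ACC=0
Event 6 (EXEC): [MAIN] PC=5: INC 5 -> ACC=5
Event 7 (EXEC): [MAIN] PC=6: HALT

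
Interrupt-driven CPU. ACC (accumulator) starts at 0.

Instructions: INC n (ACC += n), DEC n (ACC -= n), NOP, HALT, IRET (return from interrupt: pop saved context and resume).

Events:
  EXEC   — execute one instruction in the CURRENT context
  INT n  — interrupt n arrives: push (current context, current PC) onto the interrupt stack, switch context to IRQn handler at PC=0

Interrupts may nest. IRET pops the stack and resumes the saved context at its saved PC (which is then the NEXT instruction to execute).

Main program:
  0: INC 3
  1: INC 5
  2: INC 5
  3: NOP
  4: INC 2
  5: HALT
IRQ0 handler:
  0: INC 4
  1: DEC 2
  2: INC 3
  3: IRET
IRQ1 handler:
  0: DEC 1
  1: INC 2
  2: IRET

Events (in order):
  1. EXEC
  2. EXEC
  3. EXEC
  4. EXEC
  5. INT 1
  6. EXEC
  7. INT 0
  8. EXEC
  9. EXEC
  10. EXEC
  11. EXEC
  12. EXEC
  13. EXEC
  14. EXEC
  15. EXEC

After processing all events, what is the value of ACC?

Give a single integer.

Answer: 21

Derivation:
Event 1 (EXEC): [MAIN] PC=0: INC 3 -> ACC=3
Event 2 (EXEC): [MAIN] PC=1: INC 5 -> ACC=8
Event 3 (EXEC): [MAIN] PC=2: INC 5 -> ACC=13
Event 4 (EXEC): [MAIN] PC=3: NOP
Event 5 (INT 1): INT 1 arrives: push (MAIN, PC=4), enter IRQ1 at PC=0 (depth now 1)
Event 6 (EXEC): [IRQ1] PC=0: DEC 1 -> ACC=12
Event 7 (INT 0): INT 0 arrives: push (IRQ1, PC=1), enter IRQ0 at PC=0 (depth now 2)
Event 8 (EXEC): [IRQ0] PC=0: INC 4 -> ACC=16
Event 9 (EXEC): [IRQ0] PC=1: DEC 2 -> ACC=14
Event 10 (EXEC): [IRQ0] PC=2: INC 3 -> ACC=17
Event 11 (EXEC): [IRQ0] PC=3: IRET -> resume IRQ1 at PC=1 (depth now 1)
Event 12 (EXEC): [IRQ1] PC=1: INC 2 -> ACC=19
Event 13 (EXEC): [IRQ1] PC=2: IRET -> resume MAIN at PC=4 (depth now 0)
Event 14 (EXEC): [MAIN] PC=4: INC 2 -> ACC=21
Event 15 (EXEC): [MAIN] PC=5: HALT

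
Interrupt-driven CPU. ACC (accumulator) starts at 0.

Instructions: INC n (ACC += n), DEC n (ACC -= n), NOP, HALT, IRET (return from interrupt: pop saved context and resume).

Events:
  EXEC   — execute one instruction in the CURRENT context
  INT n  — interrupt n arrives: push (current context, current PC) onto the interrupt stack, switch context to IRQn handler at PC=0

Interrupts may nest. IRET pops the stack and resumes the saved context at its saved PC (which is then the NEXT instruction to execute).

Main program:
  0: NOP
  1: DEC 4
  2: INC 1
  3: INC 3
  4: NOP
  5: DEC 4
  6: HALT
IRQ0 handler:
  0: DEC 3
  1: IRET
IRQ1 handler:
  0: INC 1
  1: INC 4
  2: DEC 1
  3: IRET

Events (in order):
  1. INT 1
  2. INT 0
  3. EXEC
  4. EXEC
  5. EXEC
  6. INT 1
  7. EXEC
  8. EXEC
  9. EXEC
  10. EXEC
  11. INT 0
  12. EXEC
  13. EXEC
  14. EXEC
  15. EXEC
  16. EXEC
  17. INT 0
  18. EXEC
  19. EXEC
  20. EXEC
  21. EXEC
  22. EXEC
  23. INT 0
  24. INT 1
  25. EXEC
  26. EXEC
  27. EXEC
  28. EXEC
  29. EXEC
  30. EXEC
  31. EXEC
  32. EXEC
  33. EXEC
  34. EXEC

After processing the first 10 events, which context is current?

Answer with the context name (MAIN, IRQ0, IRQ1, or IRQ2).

Answer: IRQ1

Derivation:
Event 1 (INT 1): INT 1 arrives: push (MAIN, PC=0), enter IRQ1 at PC=0 (depth now 1)
Event 2 (INT 0): INT 0 arrives: push (IRQ1, PC=0), enter IRQ0 at PC=0 (depth now 2)
Event 3 (EXEC): [IRQ0] PC=0: DEC 3 -> ACC=-3
Event 4 (EXEC): [IRQ0] PC=1: IRET -> resume IRQ1 at PC=0 (depth now 1)
Event 5 (EXEC): [IRQ1] PC=0: INC 1 -> ACC=-2
Event 6 (INT 1): INT 1 arrives: push (IRQ1, PC=1), enter IRQ1 at PC=0 (depth now 2)
Event 7 (EXEC): [IRQ1] PC=0: INC 1 -> ACC=-1
Event 8 (EXEC): [IRQ1] PC=1: INC 4 -> ACC=3
Event 9 (EXEC): [IRQ1] PC=2: DEC 1 -> ACC=2
Event 10 (EXEC): [IRQ1] PC=3: IRET -> resume IRQ1 at PC=1 (depth now 1)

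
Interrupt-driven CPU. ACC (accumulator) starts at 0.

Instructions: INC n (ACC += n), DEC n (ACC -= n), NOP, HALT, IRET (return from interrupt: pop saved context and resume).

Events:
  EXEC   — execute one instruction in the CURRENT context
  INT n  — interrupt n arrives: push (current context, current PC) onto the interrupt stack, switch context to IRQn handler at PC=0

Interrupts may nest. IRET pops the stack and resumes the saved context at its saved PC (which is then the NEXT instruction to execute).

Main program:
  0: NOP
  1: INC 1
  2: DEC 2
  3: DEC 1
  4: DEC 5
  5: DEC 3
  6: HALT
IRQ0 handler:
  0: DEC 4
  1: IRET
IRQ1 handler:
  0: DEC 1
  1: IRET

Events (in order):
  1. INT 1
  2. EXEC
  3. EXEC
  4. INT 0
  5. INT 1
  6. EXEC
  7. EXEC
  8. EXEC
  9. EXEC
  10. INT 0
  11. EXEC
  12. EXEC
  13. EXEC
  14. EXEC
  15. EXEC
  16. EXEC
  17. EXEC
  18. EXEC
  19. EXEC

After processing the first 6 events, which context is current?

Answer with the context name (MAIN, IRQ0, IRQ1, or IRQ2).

Event 1 (INT 1): INT 1 arrives: push (MAIN, PC=0), enter IRQ1 at PC=0 (depth now 1)
Event 2 (EXEC): [IRQ1] PC=0: DEC 1 -> ACC=-1
Event 3 (EXEC): [IRQ1] PC=1: IRET -> resume MAIN at PC=0 (depth now 0)
Event 4 (INT 0): INT 0 arrives: push (MAIN, PC=0), enter IRQ0 at PC=0 (depth now 1)
Event 5 (INT 1): INT 1 arrives: push (IRQ0, PC=0), enter IRQ1 at PC=0 (depth now 2)
Event 6 (EXEC): [IRQ1] PC=0: DEC 1 -> ACC=-2

Answer: IRQ1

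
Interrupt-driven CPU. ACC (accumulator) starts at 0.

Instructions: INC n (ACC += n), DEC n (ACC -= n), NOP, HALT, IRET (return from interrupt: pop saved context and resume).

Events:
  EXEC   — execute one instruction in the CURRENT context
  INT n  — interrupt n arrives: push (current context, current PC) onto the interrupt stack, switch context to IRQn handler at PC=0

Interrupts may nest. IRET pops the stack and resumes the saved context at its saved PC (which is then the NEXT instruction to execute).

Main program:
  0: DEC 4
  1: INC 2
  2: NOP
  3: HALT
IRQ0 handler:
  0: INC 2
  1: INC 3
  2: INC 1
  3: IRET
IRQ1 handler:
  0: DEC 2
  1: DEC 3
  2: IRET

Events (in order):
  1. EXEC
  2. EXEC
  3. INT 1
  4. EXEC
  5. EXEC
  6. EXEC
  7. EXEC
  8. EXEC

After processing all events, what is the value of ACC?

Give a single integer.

Answer: -7

Derivation:
Event 1 (EXEC): [MAIN] PC=0: DEC 4 -> ACC=-4
Event 2 (EXEC): [MAIN] PC=1: INC 2 -> ACC=-2
Event 3 (INT 1): INT 1 arrives: push (MAIN, PC=2), enter IRQ1 at PC=0 (depth now 1)
Event 4 (EXEC): [IRQ1] PC=0: DEC 2 -> ACC=-4
Event 5 (EXEC): [IRQ1] PC=1: DEC 3 -> ACC=-7
Event 6 (EXEC): [IRQ1] PC=2: IRET -> resume MAIN at PC=2 (depth now 0)
Event 7 (EXEC): [MAIN] PC=2: NOP
Event 8 (EXEC): [MAIN] PC=3: HALT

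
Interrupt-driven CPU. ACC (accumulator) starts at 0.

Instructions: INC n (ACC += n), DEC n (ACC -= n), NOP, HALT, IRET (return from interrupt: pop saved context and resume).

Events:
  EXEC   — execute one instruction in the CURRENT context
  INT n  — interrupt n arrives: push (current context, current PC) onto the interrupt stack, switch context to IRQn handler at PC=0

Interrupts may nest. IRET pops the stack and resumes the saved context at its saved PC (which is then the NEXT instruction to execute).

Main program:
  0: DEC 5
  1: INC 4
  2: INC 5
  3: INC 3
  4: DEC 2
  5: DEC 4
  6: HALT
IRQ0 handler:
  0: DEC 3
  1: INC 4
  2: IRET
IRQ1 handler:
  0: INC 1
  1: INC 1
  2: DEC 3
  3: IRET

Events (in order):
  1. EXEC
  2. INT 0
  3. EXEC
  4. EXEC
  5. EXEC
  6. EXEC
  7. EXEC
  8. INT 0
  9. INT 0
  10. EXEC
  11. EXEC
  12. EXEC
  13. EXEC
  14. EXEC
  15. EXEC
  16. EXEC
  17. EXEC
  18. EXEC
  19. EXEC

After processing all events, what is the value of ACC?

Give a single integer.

Answer: 4

Derivation:
Event 1 (EXEC): [MAIN] PC=0: DEC 5 -> ACC=-5
Event 2 (INT 0): INT 0 arrives: push (MAIN, PC=1), enter IRQ0 at PC=0 (depth now 1)
Event 3 (EXEC): [IRQ0] PC=0: DEC 3 -> ACC=-8
Event 4 (EXEC): [IRQ0] PC=1: INC 4 -> ACC=-4
Event 5 (EXEC): [IRQ0] PC=2: IRET -> resume MAIN at PC=1 (depth now 0)
Event 6 (EXEC): [MAIN] PC=1: INC 4 -> ACC=0
Event 7 (EXEC): [MAIN] PC=2: INC 5 -> ACC=5
Event 8 (INT 0): INT 0 arrives: push (MAIN, PC=3), enter IRQ0 at PC=0 (depth now 1)
Event 9 (INT 0): INT 0 arrives: push (IRQ0, PC=0), enter IRQ0 at PC=0 (depth now 2)
Event 10 (EXEC): [IRQ0] PC=0: DEC 3 -> ACC=2
Event 11 (EXEC): [IRQ0] PC=1: INC 4 -> ACC=6
Event 12 (EXEC): [IRQ0] PC=2: IRET -> resume IRQ0 at PC=0 (depth now 1)
Event 13 (EXEC): [IRQ0] PC=0: DEC 3 -> ACC=3
Event 14 (EXEC): [IRQ0] PC=1: INC 4 -> ACC=7
Event 15 (EXEC): [IRQ0] PC=2: IRET -> resume MAIN at PC=3 (depth now 0)
Event 16 (EXEC): [MAIN] PC=3: INC 3 -> ACC=10
Event 17 (EXEC): [MAIN] PC=4: DEC 2 -> ACC=8
Event 18 (EXEC): [MAIN] PC=5: DEC 4 -> ACC=4
Event 19 (EXEC): [MAIN] PC=6: HALT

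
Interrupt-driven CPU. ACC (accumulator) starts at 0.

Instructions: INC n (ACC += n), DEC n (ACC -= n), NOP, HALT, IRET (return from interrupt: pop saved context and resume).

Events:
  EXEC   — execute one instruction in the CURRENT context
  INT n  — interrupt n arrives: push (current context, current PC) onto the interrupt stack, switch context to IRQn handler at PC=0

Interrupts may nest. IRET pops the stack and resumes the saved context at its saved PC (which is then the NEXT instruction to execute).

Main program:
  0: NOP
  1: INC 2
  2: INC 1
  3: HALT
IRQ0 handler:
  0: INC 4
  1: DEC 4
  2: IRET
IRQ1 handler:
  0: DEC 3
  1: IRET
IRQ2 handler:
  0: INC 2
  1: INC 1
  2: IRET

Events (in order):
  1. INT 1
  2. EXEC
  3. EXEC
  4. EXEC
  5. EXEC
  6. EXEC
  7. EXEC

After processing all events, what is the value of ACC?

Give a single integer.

Answer: 0

Derivation:
Event 1 (INT 1): INT 1 arrives: push (MAIN, PC=0), enter IRQ1 at PC=0 (depth now 1)
Event 2 (EXEC): [IRQ1] PC=0: DEC 3 -> ACC=-3
Event 3 (EXEC): [IRQ1] PC=1: IRET -> resume MAIN at PC=0 (depth now 0)
Event 4 (EXEC): [MAIN] PC=0: NOP
Event 5 (EXEC): [MAIN] PC=1: INC 2 -> ACC=-1
Event 6 (EXEC): [MAIN] PC=2: INC 1 -> ACC=0
Event 7 (EXEC): [MAIN] PC=3: HALT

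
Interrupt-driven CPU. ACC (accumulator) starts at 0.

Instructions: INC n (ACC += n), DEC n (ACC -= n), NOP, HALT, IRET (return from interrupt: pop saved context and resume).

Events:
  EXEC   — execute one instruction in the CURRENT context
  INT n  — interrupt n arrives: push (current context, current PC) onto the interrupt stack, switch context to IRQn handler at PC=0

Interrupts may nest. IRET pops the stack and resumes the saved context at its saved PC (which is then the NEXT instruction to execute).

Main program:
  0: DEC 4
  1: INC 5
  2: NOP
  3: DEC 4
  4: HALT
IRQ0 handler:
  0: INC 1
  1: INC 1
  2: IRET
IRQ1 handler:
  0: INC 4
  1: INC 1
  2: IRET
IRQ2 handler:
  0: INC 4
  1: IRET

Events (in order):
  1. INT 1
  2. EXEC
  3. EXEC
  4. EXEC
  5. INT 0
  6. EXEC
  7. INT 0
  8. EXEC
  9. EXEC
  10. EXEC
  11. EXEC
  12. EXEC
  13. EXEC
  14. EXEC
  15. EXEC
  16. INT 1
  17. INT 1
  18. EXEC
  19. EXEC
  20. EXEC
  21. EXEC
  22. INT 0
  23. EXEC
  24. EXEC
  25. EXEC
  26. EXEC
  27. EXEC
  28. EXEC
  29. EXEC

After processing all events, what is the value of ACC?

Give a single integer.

Event 1 (INT 1): INT 1 arrives: push (MAIN, PC=0), enter IRQ1 at PC=0 (depth now 1)
Event 2 (EXEC): [IRQ1] PC=0: INC 4 -> ACC=4
Event 3 (EXEC): [IRQ1] PC=1: INC 1 -> ACC=5
Event 4 (EXEC): [IRQ1] PC=2: IRET -> resume MAIN at PC=0 (depth now 0)
Event 5 (INT 0): INT 0 arrives: push (MAIN, PC=0), enter IRQ0 at PC=0 (depth now 1)
Event 6 (EXEC): [IRQ0] PC=0: INC 1 -> ACC=6
Event 7 (INT 0): INT 0 arrives: push (IRQ0, PC=1), enter IRQ0 at PC=0 (depth now 2)
Event 8 (EXEC): [IRQ0] PC=0: INC 1 -> ACC=7
Event 9 (EXEC): [IRQ0] PC=1: INC 1 -> ACC=8
Event 10 (EXEC): [IRQ0] PC=2: IRET -> resume IRQ0 at PC=1 (depth now 1)
Event 11 (EXEC): [IRQ0] PC=1: INC 1 -> ACC=9
Event 12 (EXEC): [IRQ0] PC=2: IRET -> resume MAIN at PC=0 (depth now 0)
Event 13 (EXEC): [MAIN] PC=0: DEC 4 -> ACC=5
Event 14 (EXEC): [MAIN] PC=1: INC 5 -> ACC=10
Event 15 (EXEC): [MAIN] PC=2: NOP
Event 16 (INT 1): INT 1 arrives: push (MAIN, PC=3), enter IRQ1 at PC=0 (depth now 1)
Event 17 (INT 1): INT 1 arrives: push (IRQ1, PC=0), enter IRQ1 at PC=0 (depth now 2)
Event 18 (EXEC): [IRQ1] PC=0: INC 4 -> ACC=14
Event 19 (EXEC): [IRQ1] PC=1: INC 1 -> ACC=15
Event 20 (EXEC): [IRQ1] PC=2: IRET -> resume IRQ1 at PC=0 (depth now 1)
Event 21 (EXEC): [IRQ1] PC=0: INC 4 -> ACC=19
Event 22 (INT 0): INT 0 arrives: push (IRQ1, PC=1), enter IRQ0 at PC=0 (depth now 2)
Event 23 (EXEC): [IRQ0] PC=0: INC 1 -> ACC=20
Event 24 (EXEC): [IRQ0] PC=1: INC 1 -> ACC=21
Event 25 (EXEC): [IRQ0] PC=2: IRET -> resume IRQ1 at PC=1 (depth now 1)
Event 26 (EXEC): [IRQ1] PC=1: INC 1 -> ACC=22
Event 27 (EXEC): [IRQ1] PC=2: IRET -> resume MAIN at PC=3 (depth now 0)
Event 28 (EXEC): [MAIN] PC=3: DEC 4 -> ACC=18
Event 29 (EXEC): [MAIN] PC=4: HALT

Answer: 18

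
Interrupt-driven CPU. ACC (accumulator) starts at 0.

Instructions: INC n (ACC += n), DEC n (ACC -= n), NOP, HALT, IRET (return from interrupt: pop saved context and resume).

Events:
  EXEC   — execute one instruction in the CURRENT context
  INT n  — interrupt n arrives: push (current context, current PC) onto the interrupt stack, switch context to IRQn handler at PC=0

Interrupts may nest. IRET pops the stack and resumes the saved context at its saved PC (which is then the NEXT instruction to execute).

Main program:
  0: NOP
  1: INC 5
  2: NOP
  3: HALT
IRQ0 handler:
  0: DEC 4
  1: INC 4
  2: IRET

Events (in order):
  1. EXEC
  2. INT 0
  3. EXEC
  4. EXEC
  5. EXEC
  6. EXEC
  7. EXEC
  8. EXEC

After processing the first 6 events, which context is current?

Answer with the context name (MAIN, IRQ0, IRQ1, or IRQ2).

Event 1 (EXEC): [MAIN] PC=0: NOP
Event 2 (INT 0): INT 0 arrives: push (MAIN, PC=1), enter IRQ0 at PC=0 (depth now 1)
Event 3 (EXEC): [IRQ0] PC=0: DEC 4 -> ACC=-4
Event 4 (EXEC): [IRQ0] PC=1: INC 4 -> ACC=0
Event 5 (EXEC): [IRQ0] PC=2: IRET -> resume MAIN at PC=1 (depth now 0)
Event 6 (EXEC): [MAIN] PC=1: INC 5 -> ACC=5

Answer: MAIN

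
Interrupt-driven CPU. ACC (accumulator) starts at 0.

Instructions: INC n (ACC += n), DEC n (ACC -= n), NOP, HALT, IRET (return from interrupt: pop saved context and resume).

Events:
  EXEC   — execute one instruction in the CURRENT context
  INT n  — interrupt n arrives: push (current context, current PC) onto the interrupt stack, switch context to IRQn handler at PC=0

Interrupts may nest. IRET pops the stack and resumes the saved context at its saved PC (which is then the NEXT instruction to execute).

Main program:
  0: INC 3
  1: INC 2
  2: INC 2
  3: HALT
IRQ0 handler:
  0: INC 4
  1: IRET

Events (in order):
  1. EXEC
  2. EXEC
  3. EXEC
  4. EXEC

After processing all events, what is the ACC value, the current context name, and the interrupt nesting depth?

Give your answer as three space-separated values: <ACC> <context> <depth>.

Event 1 (EXEC): [MAIN] PC=0: INC 3 -> ACC=3
Event 2 (EXEC): [MAIN] PC=1: INC 2 -> ACC=5
Event 3 (EXEC): [MAIN] PC=2: INC 2 -> ACC=7
Event 4 (EXEC): [MAIN] PC=3: HALT

Answer: 7 MAIN 0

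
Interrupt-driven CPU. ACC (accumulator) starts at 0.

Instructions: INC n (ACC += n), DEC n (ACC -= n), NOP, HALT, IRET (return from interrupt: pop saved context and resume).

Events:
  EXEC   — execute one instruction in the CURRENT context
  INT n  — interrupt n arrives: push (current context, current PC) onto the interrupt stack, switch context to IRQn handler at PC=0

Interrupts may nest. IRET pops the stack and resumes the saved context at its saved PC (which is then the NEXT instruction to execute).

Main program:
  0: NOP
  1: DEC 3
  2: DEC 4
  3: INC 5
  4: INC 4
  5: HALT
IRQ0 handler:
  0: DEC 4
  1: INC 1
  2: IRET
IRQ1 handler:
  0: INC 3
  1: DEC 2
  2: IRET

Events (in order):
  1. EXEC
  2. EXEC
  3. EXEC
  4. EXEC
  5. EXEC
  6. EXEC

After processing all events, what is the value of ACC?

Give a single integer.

Event 1 (EXEC): [MAIN] PC=0: NOP
Event 2 (EXEC): [MAIN] PC=1: DEC 3 -> ACC=-3
Event 3 (EXEC): [MAIN] PC=2: DEC 4 -> ACC=-7
Event 4 (EXEC): [MAIN] PC=3: INC 5 -> ACC=-2
Event 5 (EXEC): [MAIN] PC=4: INC 4 -> ACC=2
Event 6 (EXEC): [MAIN] PC=5: HALT

Answer: 2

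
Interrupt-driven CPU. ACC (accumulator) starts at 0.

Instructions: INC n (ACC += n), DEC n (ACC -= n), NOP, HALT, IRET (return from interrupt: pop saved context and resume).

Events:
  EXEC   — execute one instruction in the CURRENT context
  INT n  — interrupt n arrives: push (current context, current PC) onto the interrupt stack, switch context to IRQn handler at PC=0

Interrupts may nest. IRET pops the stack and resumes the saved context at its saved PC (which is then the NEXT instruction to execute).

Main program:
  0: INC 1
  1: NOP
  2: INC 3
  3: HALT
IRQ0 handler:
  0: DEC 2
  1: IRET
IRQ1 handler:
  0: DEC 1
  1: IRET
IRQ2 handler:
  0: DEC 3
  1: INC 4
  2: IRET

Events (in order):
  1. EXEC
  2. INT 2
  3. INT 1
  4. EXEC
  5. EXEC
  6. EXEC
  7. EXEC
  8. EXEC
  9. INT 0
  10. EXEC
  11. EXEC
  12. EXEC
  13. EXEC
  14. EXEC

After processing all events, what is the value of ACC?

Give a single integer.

Event 1 (EXEC): [MAIN] PC=0: INC 1 -> ACC=1
Event 2 (INT 2): INT 2 arrives: push (MAIN, PC=1), enter IRQ2 at PC=0 (depth now 1)
Event 3 (INT 1): INT 1 arrives: push (IRQ2, PC=0), enter IRQ1 at PC=0 (depth now 2)
Event 4 (EXEC): [IRQ1] PC=0: DEC 1 -> ACC=0
Event 5 (EXEC): [IRQ1] PC=1: IRET -> resume IRQ2 at PC=0 (depth now 1)
Event 6 (EXEC): [IRQ2] PC=0: DEC 3 -> ACC=-3
Event 7 (EXEC): [IRQ2] PC=1: INC 4 -> ACC=1
Event 8 (EXEC): [IRQ2] PC=2: IRET -> resume MAIN at PC=1 (depth now 0)
Event 9 (INT 0): INT 0 arrives: push (MAIN, PC=1), enter IRQ0 at PC=0 (depth now 1)
Event 10 (EXEC): [IRQ0] PC=0: DEC 2 -> ACC=-1
Event 11 (EXEC): [IRQ0] PC=1: IRET -> resume MAIN at PC=1 (depth now 0)
Event 12 (EXEC): [MAIN] PC=1: NOP
Event 13 (EXEC): [MAIN] PC=2: INC 3 -> ACC=2
Event 14 (EXEC): [MAIN] PC=3: HALT

Answer: 2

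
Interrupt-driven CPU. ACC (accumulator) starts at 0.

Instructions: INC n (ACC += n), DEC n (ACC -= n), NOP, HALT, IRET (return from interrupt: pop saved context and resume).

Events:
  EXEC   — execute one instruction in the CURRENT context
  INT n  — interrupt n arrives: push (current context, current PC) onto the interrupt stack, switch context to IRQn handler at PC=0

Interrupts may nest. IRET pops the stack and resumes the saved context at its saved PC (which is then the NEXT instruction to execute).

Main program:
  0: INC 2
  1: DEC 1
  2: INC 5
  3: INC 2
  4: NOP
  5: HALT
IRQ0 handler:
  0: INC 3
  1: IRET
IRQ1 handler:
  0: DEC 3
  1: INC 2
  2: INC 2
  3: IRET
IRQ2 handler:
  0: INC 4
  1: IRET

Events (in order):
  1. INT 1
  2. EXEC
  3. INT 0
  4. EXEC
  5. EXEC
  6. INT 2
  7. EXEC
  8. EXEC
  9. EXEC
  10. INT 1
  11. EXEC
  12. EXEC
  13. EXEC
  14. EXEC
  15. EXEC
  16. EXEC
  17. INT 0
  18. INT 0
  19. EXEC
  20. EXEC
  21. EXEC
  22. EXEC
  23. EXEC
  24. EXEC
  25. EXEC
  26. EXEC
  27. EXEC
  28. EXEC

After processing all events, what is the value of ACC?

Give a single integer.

Answer: 23

Derivation:
Event 1 (INT 1): INT 1 arrives: push (MAIN, PC=0), enter IRQ1 at PC=0 (depth now 1)
Event 2 (EXEC): [IRQ1] PC=0: DEC 3 -> ACC=-3
Event 3 (INT 0): INT 0 arrives: push (IRQ1, PC=1), enter IRQ0 at PC=0 (depth now 2)
Event 4 (EXEC): [IRQ0] PC=0: INC 3 -> ACC=0
Event 5 (EXEC): [IRQ0] PC=1: IRET -> resume IRQ1 at PC=1 (depth now 1)
Event 6 (INT 2): INT 2 arrives: push (IRQ1, PC=1), enter IRQ2 at PC=0 (depth now 2)
Event 7 (EXEC): [IRQ2] PC=0: INC 4 -> ACC=4
Event 8 (EXEC): [IRQ2] PC=1: IRET -> resume IRQ1 at PC=1 (depth now 1)
Event 9 (EXEC): [IRQ1] PC=1: INC 2 -> ACC=6
Event 10 (INT 1): INT 1 arrives: push (IRQ1, PC=2), enter IRQ1 at PC=0 (depth now 2)
Event 11 (EXEC): [IRQ1] PC=0: DEC 3 -> ACC=3
Event 12 (EXEC): [IRQ1] PC=1: INC 2 -> ACC=5
Event 13 (EXEC): [IRQ1] PC=2: INC 2 -> ACC=7
Event 14 (EXEC): [IRQ1] PC=3: IRET -> resume IRQ1 at PC=2 (depth now 1)
Event 15 (EXEC): [IRQ1] PC=2: INC 2 -> ACC=9
Event 16 (EXEC): [IRQ1] PC=3: IRET -> resume MAIN at PC=0 (depth now 0)
Event 17 (INT 0): INT 0 arrives: push (MAIN, PC=0), enter IRQ0 at PC=0 (depth now 1)
Event 18 (INT 0): INT 0 arrives: push (IRQ0, PC=0), enter IRQ0 at PC=0 (depth now 2)
Event 19 (EXEC): [IRQ0] PC=0: INC 3 -> ACC=12
Event 20 (EXEC): [IRQ0] PC=1: IRET -> resume IRQ0 at PC=0 (depth now 1)
Event 21 (EXEC): [IRQ0] PC=0: INC 3 -> ACC=15
Event 22 (EXEC): [IRQ0] PC=1: IRET -> resume MAIN at PC=0 (depth now 0)
Event 23 (EXEC): [MAIN] PC=0: INC 2 -> ACC=17
Event 24 (EXEC): [MAIN] PC=1: DEC 1 -> ACC=16
Event 25 (EXEC): [MAIN] PC=2: INC 5 -> ACC=21
Event 26 (EXEC): [MAIN] PC=3: INC 2 -> ACC=23
Event 27 (EXEC): [MAIN] PC=4: NOP
Event 28 (EXEC): [MAIN] PC=5: HALT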